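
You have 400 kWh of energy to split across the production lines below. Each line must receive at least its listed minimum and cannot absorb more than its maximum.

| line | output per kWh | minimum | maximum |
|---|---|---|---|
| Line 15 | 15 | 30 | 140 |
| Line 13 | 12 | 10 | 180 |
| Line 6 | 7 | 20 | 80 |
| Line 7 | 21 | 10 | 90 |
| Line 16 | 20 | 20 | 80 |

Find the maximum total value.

Meeting every minimum uses 30+10+20+10+20 = 90 kWh, leaving 310.
Rank by output per kWh: Line 7 21 > Line 16 20 > Line 15 15 > Line 13 12 > Line 6 7.
Line 7: +80 to 90 (cap) ; 230 left.
Line 16: +60 to 80 (cap) ; 170 left.
Line 15: +110 to 140 (cap) ; 60 left.
Line 13: +60 (room for 170) → 70. Pool exhausted.
Total = 15×140 + 12×70 + 7×20 + 21×90 + 20×80 = 6570.

6570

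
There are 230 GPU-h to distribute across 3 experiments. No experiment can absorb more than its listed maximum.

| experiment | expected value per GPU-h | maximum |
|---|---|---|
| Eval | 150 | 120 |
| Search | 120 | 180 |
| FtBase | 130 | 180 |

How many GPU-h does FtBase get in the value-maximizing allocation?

110

Rank by expected value per GPU-h: Eval 150 > FtBase 130 > Search 120.
Eval takes 120 to reach its cap of 120 → 110 left.
FtBase has room for 180 but only 110 remain, so it gets 110.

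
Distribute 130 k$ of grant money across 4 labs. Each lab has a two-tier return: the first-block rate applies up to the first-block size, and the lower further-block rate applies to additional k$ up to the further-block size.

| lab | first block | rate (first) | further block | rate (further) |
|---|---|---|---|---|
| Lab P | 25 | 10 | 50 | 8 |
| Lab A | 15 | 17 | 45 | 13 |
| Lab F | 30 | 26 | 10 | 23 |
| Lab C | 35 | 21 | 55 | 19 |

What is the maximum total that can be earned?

2790

Treat each block as its own option and order by rate: Lab F/T1 26 > Lab F/T2 23 > Lab C/T1 21 > Lab C/T2 19 > Lab A/T1 17 > Lab A/T2 13 > Lab P/T1 10 > Lab P/T2 8.
Lab F T1 at 26: fill all 30 → 100 left.
Lab F/T2 (23): +10 → 90 left.
Fill Lab C T1 block (35 at 21) → 55 left.
Fill Lab C T2 block (55 at 19) → 0 left.
Total = 26×30 + 23×10 + 21×35 + 19×55 = 2790.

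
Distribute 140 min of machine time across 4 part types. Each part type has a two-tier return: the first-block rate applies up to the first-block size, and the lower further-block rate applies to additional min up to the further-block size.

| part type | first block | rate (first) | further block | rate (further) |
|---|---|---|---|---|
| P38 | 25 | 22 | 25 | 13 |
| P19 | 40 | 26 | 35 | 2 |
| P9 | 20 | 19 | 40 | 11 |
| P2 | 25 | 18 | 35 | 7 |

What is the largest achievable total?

2800

Rank every tier by rate: P19/first 26 > P38/first 22 > P9/first 19 > P2/first 18 > P38/second 13 > P9/second 11 > P2/second 7 > P19/second 2.
P19/first (26): +40 ; 100 left.
Fill P38 first block (25 at 22) ; 75 left.
P9 first at 19: fill all 20 ; 55 left.
P2 first at 18: fill all 25 ; 30 left.
Fill P38 second block (25 at 13) ; 5 left.
P9/second: +5 of 40 at 11; pool empty.
Total = 26×40 + 22×25 + 19×20 + 18×25 + 13×25 + 11×5 = 2800.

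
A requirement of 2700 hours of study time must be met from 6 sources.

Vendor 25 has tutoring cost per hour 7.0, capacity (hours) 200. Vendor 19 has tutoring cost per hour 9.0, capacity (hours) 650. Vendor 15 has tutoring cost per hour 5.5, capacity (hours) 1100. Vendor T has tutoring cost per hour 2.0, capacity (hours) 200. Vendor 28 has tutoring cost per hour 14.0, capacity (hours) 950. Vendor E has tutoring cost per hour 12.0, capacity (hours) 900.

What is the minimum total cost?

Cheapest first:
Vendor T at 2.0: take all 200 hours — 2500 still needed.
Take 1100 from Vendor 15 at 5.5 — need 1400 more.
Take 200 from Vendor 25 at 7.0 — need 1200 more.
Vendor 19 at 9.0: take all 650 hours — 550 still needed.
Take 550 from Vendor E at 12.0 to finish.
Vendor 28: unused.
Cost = 200×2.0 + 1100×5.5 + 200×7.0 + 650×9.0 + 550×12.0 = 20300.

20300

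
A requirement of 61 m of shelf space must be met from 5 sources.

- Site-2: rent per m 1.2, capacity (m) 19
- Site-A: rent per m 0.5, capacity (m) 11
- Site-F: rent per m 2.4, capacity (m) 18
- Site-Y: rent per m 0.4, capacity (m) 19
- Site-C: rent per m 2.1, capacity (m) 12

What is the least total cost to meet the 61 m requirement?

61.1

Use sources in increasing cost order.
Take 19 from Site-Y at 0.4 ; need 42 more.
Take 11 from Site-A at 0.5 ; need 31 more.
Site-2 at 1.2: take all 19 m ; 12 still needed.
Site-C (2.1): use full 12 ; 0 m to go.
Site-F: unused.
Cost = 19×0.4 + 11×0.5 + 19×1.2 + 12×2.1 = 61.1.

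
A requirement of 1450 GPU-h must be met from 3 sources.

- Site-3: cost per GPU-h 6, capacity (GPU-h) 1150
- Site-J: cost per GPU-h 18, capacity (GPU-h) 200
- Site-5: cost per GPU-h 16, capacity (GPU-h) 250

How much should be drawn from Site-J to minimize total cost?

50

Cheapest first:
Site-3 (6): use full 1150 → 300 GPU-h to go.
Take 250 from Site-5 at 16 → need 50 more.
Site-J (18): take the remaining 50 → done.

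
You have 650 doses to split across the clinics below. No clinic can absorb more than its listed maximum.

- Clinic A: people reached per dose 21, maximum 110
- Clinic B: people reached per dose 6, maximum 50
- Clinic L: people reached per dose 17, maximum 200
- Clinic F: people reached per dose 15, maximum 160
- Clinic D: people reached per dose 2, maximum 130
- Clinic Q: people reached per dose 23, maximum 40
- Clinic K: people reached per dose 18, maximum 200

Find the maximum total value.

11730

Highest people reached per dose first: Clinic Q 23 > Clinic A 21 > Clinic K 18 > Clinic L 17 > Clinic F 15 > Clinic B 6 > Clinic D 2.
Give Clinic Q 40 to hit its cap of 40 — 610 left.
Clinic A: +110 to 110 (cap) — 500 left.
Clinic K takes 200 to reach its cap of 200 — 300 left.
Clinic L: +200 to 200 (cap) — 100 left.
Only 100 left; Clinic F takes them to reach 100.
Total = 21×110 + 17×200 + 15×100 + 23×40 + 18×200 = 11730.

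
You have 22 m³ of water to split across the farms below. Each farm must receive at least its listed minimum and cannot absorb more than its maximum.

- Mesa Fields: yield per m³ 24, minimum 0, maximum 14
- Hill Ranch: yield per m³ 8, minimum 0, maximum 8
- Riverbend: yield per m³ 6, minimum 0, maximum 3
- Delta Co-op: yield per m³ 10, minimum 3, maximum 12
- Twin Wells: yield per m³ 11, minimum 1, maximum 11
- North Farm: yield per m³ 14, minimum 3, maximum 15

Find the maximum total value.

433

Meeting every minimum uses 0+0+0+3+1+3 = 7 m³, leaving 15.
Rank by yield per m³: Mesa Fields 24 > North Farm 14 > Twin Wells 11 > Delta Co-op 10 > Hill Ranch 8 > Riverbend 6.
Mesa Fields: +14 to 14 (cap) ; 1 left.
Only 1 left; North Farm takes them to reach 4.
Total = 24×14 + 10×3 + 11×1 + 14×4 = 433.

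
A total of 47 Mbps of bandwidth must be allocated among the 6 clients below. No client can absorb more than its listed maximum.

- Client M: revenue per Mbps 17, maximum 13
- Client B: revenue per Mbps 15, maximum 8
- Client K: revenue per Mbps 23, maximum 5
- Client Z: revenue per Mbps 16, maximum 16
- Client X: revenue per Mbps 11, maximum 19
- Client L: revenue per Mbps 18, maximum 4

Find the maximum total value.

Rank by revenue per Mbps: Client K 23 > Client L 18 > Client M 17 > Client Z 16 > Client B 15 > Client X 11.
Client K takes 5 to reach its cap of 5 ; 42 left.
Client L takes 4 to reach its cap of 4 ; 38 left.
Client M takes 13 to reach its cap of 13 ; 25 left.
Client Z: +16 to 16 (cap) ; 9 left.
Client B: +8 to 8 (cap) ; 1 left.
Only 1 left; Client X takes them to reach 1.
Total = 17×13 + 15×8 + 23×5 + 16×16 + 11×1 + 18×4 = 795.

795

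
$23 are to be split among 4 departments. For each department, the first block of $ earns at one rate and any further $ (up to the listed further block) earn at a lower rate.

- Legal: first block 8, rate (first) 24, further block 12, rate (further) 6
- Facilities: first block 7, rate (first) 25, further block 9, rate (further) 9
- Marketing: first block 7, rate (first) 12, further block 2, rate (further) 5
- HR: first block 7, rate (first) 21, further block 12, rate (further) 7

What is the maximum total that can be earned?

526

Order all 8 blocks by rate: Facilities/first 25 > Legal/first 24 > HR/first 21 > Marketing/first 12 > Facilities/second 9 > HR/second 7 > Legal/second 6 > Marketing/second 5.
Facilities/first (25): +7 ; 16 left.
Legal/first (24): +8 ; 8 left.
Fill HR first block (7 at 21) ; 1 left.
Marketing/first: +1 of 7 at 12; pool empty.
Total = 25×7 + 24×8 + 21×7 + 12×1 = 526.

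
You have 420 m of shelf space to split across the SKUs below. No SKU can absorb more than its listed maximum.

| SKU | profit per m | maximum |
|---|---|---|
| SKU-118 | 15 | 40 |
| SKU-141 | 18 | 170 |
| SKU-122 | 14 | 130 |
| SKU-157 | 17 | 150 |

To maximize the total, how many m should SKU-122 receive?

60

Rank by profit per m: SKU-141 18 > SKU-157 17 > SKU-118 15 > SKU-122 14.
SKU-141: +170 to 170 (cap) → 250 left.
Give SKU-157 150 to hit its cap of 150 → 100 left.
SKU-118: +40 to 40 (cap) → 60 left.
Only 60 left; SKU-122 takes them to reach 60.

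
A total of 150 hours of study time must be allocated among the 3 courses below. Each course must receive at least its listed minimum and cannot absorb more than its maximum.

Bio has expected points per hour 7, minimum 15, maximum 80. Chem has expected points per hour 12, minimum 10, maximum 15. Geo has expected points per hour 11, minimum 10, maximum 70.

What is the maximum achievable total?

1405

Meeting every minimum uses 15+10+10 = 35 hours, leaving 115.
Highest expected points per hour first: Chem 12 > Geo 11 > Bio 7.
Give Chem 5 more to hit its cap of 15 — 110 left.
Geo: +60 to 70 (cap) — 50 left.
Bio has room for 65 more but only 50 remain, so it gets 65.
Total = 7×65 + 12×15 + 11×70 = 1405.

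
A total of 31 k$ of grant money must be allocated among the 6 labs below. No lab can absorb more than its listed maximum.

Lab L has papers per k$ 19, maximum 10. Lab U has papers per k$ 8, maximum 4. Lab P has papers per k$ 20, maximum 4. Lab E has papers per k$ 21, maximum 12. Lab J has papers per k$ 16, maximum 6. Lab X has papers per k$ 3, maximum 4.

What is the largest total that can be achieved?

Rank by papers per k$: Lab E 21 > Lab P 20 > Lab L 19 > Lab J 16 > Lab U 8 > Lab X 3.
Give Lab E 12 to hit its cap of 12 — 19 left.
Lab P: +4 to 4 (cap) — 15 left.
Lab L: +10 to 10 (cap) — 5 left.
Lab J: +5 (room for 6) → 5. Pool exhausted.
Total = 19×10 + 20×4 + 21×12 + 16×5 = 602.

602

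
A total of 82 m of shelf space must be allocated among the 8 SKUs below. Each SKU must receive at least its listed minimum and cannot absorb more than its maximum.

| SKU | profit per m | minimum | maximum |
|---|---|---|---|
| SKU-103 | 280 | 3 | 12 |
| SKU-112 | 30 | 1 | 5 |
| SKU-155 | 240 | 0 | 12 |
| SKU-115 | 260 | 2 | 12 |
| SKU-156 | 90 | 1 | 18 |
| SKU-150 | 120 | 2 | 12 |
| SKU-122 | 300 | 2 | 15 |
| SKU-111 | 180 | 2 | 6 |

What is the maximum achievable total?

17490

Meeting every minimum uses 3+1+0+2+1+2+2+2 = 13 m, leaving 69.
Order the SKUs by profit per m: SKU-122 300 > SKU-103 280 > SKU-115 260 > SKU-155 240 > SKU-111 180 > SKU-150 120 > SKU-156 90 > SKU-112 30.
SKU-122: +13 to 15 (cap) ; 56 left.
SKU-103: +9 to 12 (cap) ; 47 left.
Give SKU-115 10 more to hit its cap of 12 ; 37 left.
Give SKU-155 12 more to hit its cap of 12 ; 25 left.
SKU-111 takes 4 more to reach its cap of 6 ; 21 left.
SKU-150: +10 to 12 (cap) ; 11 left.
Only 11 left; SKU-156 takes them to reach 12.
Total = 280×12 + 30×1 + 240×12 + 260×12 + 90×12 + 120×12 + 300×15 + 180×6 = 17490.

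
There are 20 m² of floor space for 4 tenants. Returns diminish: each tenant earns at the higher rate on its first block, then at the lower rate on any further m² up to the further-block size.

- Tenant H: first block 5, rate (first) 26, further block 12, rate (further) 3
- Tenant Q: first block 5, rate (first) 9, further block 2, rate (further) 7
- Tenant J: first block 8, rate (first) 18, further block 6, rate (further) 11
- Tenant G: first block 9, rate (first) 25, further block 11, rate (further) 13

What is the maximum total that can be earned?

463

Order all 8 blocks by rate: Tenant H/first 26 > Tenant G/first 25 > Tenant J/first 18 > Tenant G/second 13 > Tenant J/second 11 > Tenant Q/first 9 > Tenant Q/second 7 > Tenant H/second 3.
Tenant H/first (26): +5 → 15 left.
Fill Tenant G first block (9 at 25) → 6 left.
Tenant J first at 18: only 6 left, fill 6.
Total = 26×5 + 25×9 + 18×6 = 463.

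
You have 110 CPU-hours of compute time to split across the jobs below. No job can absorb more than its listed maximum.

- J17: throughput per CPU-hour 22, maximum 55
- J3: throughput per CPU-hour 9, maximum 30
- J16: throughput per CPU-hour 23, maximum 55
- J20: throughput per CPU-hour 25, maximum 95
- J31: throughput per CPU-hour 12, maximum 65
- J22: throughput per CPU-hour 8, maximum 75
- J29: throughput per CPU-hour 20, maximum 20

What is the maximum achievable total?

2720

Highest throughput per CPU-hour first: J20 25 > J16 23 > J17 22 > J29 20 > J31 12 > J3 9 > J22 8.
J20 takes 95 to reach its cap of 95 ; 15 left.
J16: +15 (room for 55) → 15. Pool exhausted.
Total = 23×15 + 25×95 = 2720.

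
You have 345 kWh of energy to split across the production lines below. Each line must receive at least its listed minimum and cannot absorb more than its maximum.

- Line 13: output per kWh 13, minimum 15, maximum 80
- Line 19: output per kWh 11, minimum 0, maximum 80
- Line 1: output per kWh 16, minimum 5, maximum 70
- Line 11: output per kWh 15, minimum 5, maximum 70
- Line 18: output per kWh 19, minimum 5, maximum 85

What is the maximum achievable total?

5265

Meeting every minimum uses 15+0+5+5+5 = 30 kWh, leaving 315.
Rank by output per kWh: Line 18 19 > Line 1 16 > Line 11 15 > Line 13 13 > Line 19 11.
Line 18: +80 to 85 (cap) — 235 left.
Give Line 1 65 more to hit its cap of 70 — 170 left.
Line 11: +65 to 70 (cap) — 105 left.
Line 13: +65 to 80 (cap) — 40 left.
Line 19: +40 (room for 80) → 40. Pool exhausted.
Total = 13×80 + 11×40 + 16×70 + 15×70 + 19×85 = 5265.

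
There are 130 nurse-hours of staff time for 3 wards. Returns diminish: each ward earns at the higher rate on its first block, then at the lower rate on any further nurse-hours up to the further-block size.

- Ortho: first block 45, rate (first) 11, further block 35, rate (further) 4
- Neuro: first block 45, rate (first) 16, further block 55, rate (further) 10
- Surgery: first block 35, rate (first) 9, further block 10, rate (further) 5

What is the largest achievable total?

1615

Rank every tier by rate: Neuro/T1 16 > Ortho/T1 11 > Neuro/T2 10 > Surgery/T1 9 > Surgery/T2 5 > Ortho/T2 4.
Neuro T1 at 16: fill all 45 → 85 left.
Ortho/T1 (11): +45 → 40 left.
40 remain; put them into Neuro T2 at 10.
Total = 16×45 + 11×45 + 10×40 = 1615.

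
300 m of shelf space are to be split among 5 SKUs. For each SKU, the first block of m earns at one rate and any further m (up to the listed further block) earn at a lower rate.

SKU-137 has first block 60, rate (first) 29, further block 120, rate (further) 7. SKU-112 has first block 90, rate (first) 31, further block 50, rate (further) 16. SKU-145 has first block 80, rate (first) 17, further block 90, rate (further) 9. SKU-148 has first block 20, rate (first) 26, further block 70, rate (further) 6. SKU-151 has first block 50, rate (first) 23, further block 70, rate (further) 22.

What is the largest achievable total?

7910

Order all 10 blocks by rate: SKU-112/T1 31 > SKU-137/T1 29 > SKU-148/T1 26 > SKU-151/T1 23 > SKU-151/T2 22 > SKU-145/T1 17 > SKU-112/T2 16 > SKU-145/T2 9 > SKU-137/T2 7 > SKU-148/T2 6.
Fill SKU-112 T1 block (90 at 31) — 210 left.
SKU-137/T1 (29): +60 — 150 left.
SKU-148 T1 at 26: fill all 20 — 130 left.
Fill SKU-151 T1 block (50 at 23) — 80 left.
SKU-151 T2 at 22: fill all 70 — 10 left.
SKU-145 T1 at 17: only 10 left, fill 10.
Total = 31×90 + 29×60 + 26×20 + 23×50 + 22×70 + 17×10 = 7910.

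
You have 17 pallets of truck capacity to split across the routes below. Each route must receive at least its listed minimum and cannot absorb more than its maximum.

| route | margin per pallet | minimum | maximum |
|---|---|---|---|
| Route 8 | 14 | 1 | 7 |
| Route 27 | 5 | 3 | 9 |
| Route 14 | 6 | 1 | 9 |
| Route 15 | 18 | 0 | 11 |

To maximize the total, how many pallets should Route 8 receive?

2

Meeting every minimum uses 1+3+1+0 = 5 pallets, leaving 12.
Highest margin per pallet first: Route 15 18 > Route 8 14 > Route 14 6 > Route 27 5.
Give Route 15 11 more to hit its cap of 11 ; 1 left.
Route 8 has room for 6 more but only 1 remain, so it gets 2.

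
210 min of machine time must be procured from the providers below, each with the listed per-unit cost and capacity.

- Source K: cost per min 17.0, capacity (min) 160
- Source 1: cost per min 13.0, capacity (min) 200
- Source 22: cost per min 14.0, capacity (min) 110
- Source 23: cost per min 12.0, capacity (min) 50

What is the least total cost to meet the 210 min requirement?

2680

Fill from the cheapest provider first.
Source 23 at 12.0: take all 50 min — 160 still needed.
Source 1 (13.0): take the remaining 160 — done.
Source 22, Source K: unused.
Cost = 50×12.0 + 160×13.0 = 2680.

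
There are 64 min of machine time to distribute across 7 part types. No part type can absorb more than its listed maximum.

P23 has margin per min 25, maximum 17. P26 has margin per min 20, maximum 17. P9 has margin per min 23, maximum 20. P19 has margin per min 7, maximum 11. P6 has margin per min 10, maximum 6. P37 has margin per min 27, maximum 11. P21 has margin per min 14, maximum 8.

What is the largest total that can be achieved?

Rank by margin per min: P37 27 > P23 25 > P9 23 > P26 20 > P21 14 > P6 10 > P19 7.
Give P37 11 to hit its cap of 11 — 53 left.
P23: +17 to 17 (cap) — 36 left.
P9: +20 to 20 (cap) — 16 left.
Only 16 left; P26 takes them to reach 16.
Total = 25×17 + 20×16 + 23×20 + 27×11 = 1502.

1502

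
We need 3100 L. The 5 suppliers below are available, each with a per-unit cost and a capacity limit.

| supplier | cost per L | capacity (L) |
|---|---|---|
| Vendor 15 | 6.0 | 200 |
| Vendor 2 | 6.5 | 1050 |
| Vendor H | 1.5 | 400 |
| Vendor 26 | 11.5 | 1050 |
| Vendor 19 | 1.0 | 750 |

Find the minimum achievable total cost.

17425

Fill from the cheapest supplier first.
Vendor 19 at 1.0: take all 750 L → 2350 still needed.
Vendor H (1.5): use full 400 → 1950 L to go.
Take 200 from Vendor 15 at 6.0 → need 1750 more.
Vendor 2 at 6.5: take all 1050 L → 700 still needed.
Vendor 26 (11.5): take the remaining 700 → done.
Cost = 750×1.0 + 400×1.5 + 200×6.0 + 1050×6.5 + 700×11.5 = 17425.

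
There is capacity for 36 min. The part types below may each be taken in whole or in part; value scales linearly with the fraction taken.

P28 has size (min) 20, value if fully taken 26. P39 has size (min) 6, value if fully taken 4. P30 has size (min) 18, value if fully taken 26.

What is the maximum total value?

49.4

Rank by value-to-size ratio: P30 26/18≈1.44, P28 26/20≈1.3, P39 4/6≈0.667.
Take all of P30 (18 min, value 26) — 18 min left.
Only 18 min remain; take 18/20 of P28 for value 26×18/20 = 23.4.
Total value = 49.4.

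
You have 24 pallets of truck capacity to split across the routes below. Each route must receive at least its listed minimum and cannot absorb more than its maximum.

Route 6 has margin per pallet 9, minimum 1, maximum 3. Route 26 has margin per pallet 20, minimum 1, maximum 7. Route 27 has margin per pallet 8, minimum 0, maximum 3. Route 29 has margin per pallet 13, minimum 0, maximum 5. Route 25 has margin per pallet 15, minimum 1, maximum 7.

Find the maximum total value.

353

Meeting every minimum uses 1+1+0+0+1 = 3 pallets, leaving 21.
Order the routes by margin per pallet: Route 26 20 > Route 25 15 > Route 29 13 > Route 6 9 > Route 27 8.
Route 26: +6 to 7 (cap) — 15 left.
Route 25 takes 6 more to reach its cap of 7 — 9 left.
Route 29: +5 to 5 (cap) — 4 left.
Give Route 6 2 more to hit its cap of 3 — 2 left.
Route 27: +2 (room for 3) → 2. Pool exhausted.
Total = 9×3 + 20×7 + 8×2 + 13×5 + 15×7 = 353.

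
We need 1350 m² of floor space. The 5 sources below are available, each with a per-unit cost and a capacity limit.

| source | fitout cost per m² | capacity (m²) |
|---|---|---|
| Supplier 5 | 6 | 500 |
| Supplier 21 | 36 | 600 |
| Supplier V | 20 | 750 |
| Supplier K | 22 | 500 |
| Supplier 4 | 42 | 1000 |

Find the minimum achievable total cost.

20200

Fill from the cheapest source first.
Supplier 5 (6): use full 500 — 850 m² to go.
Supplier V at 20: take all 750 m² — 100 still needed.
Supplier K at 22: take 100 of its 500 — requirement met.
Supplier 21, Supplier 4: unused.
Cost = 500×6 + 750×20 + 100×22 = 20200.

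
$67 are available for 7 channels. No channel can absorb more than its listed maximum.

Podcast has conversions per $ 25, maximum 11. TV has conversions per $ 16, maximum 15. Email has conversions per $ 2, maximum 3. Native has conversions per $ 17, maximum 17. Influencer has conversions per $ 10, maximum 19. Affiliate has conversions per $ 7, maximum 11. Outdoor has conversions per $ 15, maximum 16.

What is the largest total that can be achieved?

1124

Highest conversions per $ first: Podcast 25 > Native 17 > TV 16 > Outdoor 15 > Influencer 10 > Affiliate 7 > Email 2.
Podcast: +11 to 11 (cap) ; 56 left.
Give Native 17 to hit its cap of 17 ; 39 left.
TV: +15 to 15 (cap) ; 24 left.
Outdoor: +16 to 16 (cap) ; 8 left.
Influencer: +8 (room for 19) → 8. Pool exhausted.
Total = 25×11 + 16×15 + 17×17 + 10×8 + 15×16 = 1124.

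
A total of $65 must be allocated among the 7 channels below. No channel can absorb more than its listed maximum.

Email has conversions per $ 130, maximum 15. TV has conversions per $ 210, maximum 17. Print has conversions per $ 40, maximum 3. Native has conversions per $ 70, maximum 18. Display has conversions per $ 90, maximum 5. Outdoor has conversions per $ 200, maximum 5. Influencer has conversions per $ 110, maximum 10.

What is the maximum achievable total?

Order the channels by conversions per $: TV 210 > Outdoor 200 > Email 130 > Influencer 110 > Display 90 > Native 70 > Print 40.
TV: +17 to 17 (cap) — 48 left.
Give Outdoor 5 to hit its cap of 5 — 43 left.
Give Email 15 to hit its cap of 15 — 28 left.
Influencer: +10 to 10 (cap) — 18 left.
Give Display 5 to hit its cap of 5 — 13 left.
Native: +13 (room for 18) → 13. Pool exhausted.
Total = 130×15 + 210×17 + 70×13 + 90×5 + 200×5 + 110×10 = 8980.

8980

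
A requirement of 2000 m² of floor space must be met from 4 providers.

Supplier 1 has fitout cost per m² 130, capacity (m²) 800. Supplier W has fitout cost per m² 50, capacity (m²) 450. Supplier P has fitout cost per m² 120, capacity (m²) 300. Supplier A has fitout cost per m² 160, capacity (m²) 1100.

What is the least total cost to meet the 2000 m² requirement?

234500

Cheapest first:
Take 450 from Supplier W at 50 → need 1550 more.
Take 300 from Supplier P at 120 → need 1250 more.
Supplier 1 (130): use full 800 → 450 m² to go.
Supplier A at 160: take 450 of its 1100 → requirement met.
Cost = 450×50 + 300×120 + 800×130 + 450×160 = 234500.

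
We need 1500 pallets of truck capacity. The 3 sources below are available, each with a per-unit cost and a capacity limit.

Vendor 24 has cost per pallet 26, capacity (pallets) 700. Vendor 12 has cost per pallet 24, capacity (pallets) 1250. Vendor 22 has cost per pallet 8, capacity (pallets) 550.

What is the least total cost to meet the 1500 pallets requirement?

Use sources in increasing cost order.
Vendor 22 at 8: take all 550 pallets — 950 still needed.
Vendor 12 at 24: take 950 of its 1250 — requirement met.
Vendor 24: unused.
Cost = 550×8 + 950×24 = 27200.

27200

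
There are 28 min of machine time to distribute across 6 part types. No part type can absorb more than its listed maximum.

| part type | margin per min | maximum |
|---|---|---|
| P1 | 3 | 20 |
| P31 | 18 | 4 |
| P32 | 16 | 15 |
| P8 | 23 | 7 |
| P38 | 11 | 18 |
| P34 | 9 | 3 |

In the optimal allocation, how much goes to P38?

2

Rank by margin per min: P8 23 > P31 18 > P32 16 > P38 11 > P34 9 > P1 3.
Give P8 7 to hit its cap of 7 → 21 left.
Give P31 4 to hit its cap of 4 → 17 left.
Give P32 15 to hit its cap of 15 → 2 left.
P38: +2 (room for 18) → 2. Pool exhausted.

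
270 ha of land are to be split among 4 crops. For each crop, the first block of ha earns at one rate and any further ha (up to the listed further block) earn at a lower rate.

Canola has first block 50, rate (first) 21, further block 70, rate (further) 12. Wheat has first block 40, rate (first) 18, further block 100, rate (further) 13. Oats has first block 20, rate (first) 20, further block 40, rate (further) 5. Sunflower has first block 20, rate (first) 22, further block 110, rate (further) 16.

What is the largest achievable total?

Order all 8 blocks by rate: Sunflower/tier1 22 > Canola/tier1 21 > Oats/tier1 20 > Wheat/tier1 18 > Sunflower/tier2 16 > Wheat/tier2 13 > Canola/tier2 12 > Oats/tier2 5.
Sunflower/tier1 (22): +20 ; 250 left.
Canola tier1 at 21: fill all 50 ; 200 left.
Oats tier1 at 20: fill all 20 ; 180 left.
Wheat tier1 at 18: fill all 40 ; 140 left.
Sunflower/tier2 (16): +110 ; 30 left.
30 remain; put them into Wheat tier2 at 13.
Total = 22×20 + 21×50 + 20×20 + 18×40 + 16×110 + 13×30 = 4760.

4760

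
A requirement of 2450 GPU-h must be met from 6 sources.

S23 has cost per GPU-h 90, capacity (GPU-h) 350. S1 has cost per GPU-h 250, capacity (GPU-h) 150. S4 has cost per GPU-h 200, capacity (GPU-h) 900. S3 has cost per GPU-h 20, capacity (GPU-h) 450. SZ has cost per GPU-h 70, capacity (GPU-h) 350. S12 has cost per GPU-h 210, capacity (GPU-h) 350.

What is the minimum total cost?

331000

Cheapest first:
S3 at 20: take all 450 GPU-h → 2000 still needed.
SZ at 70: take all 350 GPU-h → 1650 still needed.
S23 (90): use full 350 → 1300 GPU-h to go.
Take 900 from S4 at 200 → need 400 more.
S12 at 210: take all 350 GPU-h → 50 still needed.
S1 (250): take the remaining 50 → done.
Cost = 450×20 + 350×70 + 350×90 + 900×200 + 350×210 + 50×250 = 331000.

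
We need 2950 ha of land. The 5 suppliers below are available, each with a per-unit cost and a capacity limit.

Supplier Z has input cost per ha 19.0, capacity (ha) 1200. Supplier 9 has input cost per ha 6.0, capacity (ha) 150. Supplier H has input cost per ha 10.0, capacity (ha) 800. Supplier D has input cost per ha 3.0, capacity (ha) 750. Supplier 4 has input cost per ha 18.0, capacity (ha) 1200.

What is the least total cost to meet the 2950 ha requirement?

Fill from the cheapest supplier first.
Supplier D at 3.0: take all 750 ha → 2200 still needed.
Supplier 9 at 6.0: take all 150 ha → 2050 still needed.
Take 800 from Supplier H at 10.0 → need 1250 more.
Supplier 4 at 18.0: take all 1200 ha → 50 still needed.
Supplier Z (19.0): take the remaining 50 → done.
Cost = 750×3.0 + 150×6.0 + 800×10.0 + 1200×18.0 + 50×19.0 = 33700.

33700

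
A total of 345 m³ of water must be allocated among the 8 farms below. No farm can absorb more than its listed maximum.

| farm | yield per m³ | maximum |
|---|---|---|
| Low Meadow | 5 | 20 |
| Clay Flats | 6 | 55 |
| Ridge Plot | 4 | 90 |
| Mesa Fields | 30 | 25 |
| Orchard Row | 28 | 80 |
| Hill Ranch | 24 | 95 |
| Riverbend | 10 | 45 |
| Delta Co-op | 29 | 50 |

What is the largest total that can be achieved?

Rank by yield per m³: Mesa Fields 30 > Delta Co-op 29 > Orchard Row 28 > Hill Ranch 24 > Riverbend 10 > Clay Flats 6 > Low Meadow 5 > Ridge Plot 4.
Mesa Fields: +25 to 25 (cap) ; 320 left.
Give Delta Co-op 50 to hit its cap of 50 ; 270 left.
Give Orchard Row 80 to hit its cap of 80 ; 190 left.
Hill Ranch takes 95 to reach its cap of 95 ; 95 left.
Give Riverbend 45 to hit its cap of 45 ; 50 left.
Only 50 left; Clay Flats takes them to reach 50.
Total = 6×50 + 30×25 + 28×80 + 24×95 + 10×45 + 29×50 = 7470.

7470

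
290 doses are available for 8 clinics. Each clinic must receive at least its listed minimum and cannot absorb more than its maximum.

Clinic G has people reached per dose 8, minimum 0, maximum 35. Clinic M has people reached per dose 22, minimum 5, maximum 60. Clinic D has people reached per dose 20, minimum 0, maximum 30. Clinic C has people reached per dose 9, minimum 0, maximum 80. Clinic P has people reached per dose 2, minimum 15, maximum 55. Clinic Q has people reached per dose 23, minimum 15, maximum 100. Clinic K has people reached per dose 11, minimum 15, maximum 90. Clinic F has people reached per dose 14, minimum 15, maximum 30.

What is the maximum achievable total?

5275

Meeting every minimum uses 0+5+0+0+15+15+15+15 = 65 doses, leaving 225.
Order the clinics by people reached per dose: Clinic Q 23 > Clinic M 22 > Clinic D 20 > Clinic F 14 > Clinic K 11 > Clinic C 9 > Clinic G 8 > Clinic P 2.
Clinic Q takes 85 more to reach its cap of 100 → 140 left.
Clinic M: +55 to 60 (cap) → 85 left.
Clinic D takes 30 more to reach its cap of 30 → 55 left.
Clinic F: +15 to 30 (cap) → 40 left.
Only 40 left; Clinic K takes them to reach 55.
Total = 22×60 + 20×30 + 2×15 + 23×100 + 11×55 + 14×30 = 5275.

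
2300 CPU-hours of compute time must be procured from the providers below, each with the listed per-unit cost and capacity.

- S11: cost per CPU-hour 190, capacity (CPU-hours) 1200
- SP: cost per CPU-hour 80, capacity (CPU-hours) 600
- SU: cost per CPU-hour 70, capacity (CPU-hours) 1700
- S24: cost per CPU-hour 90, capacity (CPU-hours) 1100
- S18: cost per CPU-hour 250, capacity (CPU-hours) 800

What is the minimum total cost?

167000

Fill from the cheapest provider first.
SU at 70: take all 1700 CPU-hours → 600 still needed.
SP (80): use full 600 → 0 CPU-hours to go.
S24, S11, S18: unused.
Cost = 1700×70 + 600×80 = 167000.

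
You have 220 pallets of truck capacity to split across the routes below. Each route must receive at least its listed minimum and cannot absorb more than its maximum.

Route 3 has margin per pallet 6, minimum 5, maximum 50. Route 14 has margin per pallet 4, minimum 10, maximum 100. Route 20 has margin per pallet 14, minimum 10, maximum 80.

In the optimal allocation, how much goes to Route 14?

90

Meeting every minimum uses 5+10+10 = 25 pallets, leaving 195.
Rank by margin per pallet: Route 20 14 > Route 3 6 > Route 14 4.
Route 20: +70 to 80 (cap) ; 125 left.
Route 3 takes 45 more to reach its cap of 50 ; 80 left.
Route 14 has room for 90 more but only 80 remain, so it gets 90.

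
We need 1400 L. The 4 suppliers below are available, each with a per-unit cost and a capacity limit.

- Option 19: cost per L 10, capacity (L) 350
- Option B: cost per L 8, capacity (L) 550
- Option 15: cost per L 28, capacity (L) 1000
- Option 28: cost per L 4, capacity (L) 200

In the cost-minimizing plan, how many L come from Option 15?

300

Use suppliers in increasing cost order.
Option 28 at 4: take all 200 L ; 1200 still needed.
Option B at 8: take all 550 L ; 650 still needed.
Take 350 from Option 19 at 10 ; need 300 more.
Option 15 (28): take the remaining 300 ; done.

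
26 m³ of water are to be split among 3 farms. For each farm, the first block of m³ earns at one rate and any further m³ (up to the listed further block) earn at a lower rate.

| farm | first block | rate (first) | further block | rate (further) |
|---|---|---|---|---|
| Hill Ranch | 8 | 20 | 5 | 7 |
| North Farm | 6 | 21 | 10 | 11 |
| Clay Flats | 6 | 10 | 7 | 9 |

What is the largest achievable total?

416

Order all 6 blocks by rate: North Farm/T1 21 > Hill Ranch/T1 20 > North Farm/T2 11 > Clay Flats/T1 10 > Clay Flats/T2 9 > Hill Ranch/T2 7.
Fill North Farm T1 block (6 at 21) → 20 left.
Hill Ranch T1 at 20: fill all 8 → 12 left.
Fill North Farm T2 block (10 at 11) → 2 left.
Clay Flats T1 at 10: only 2 left, fill 2.
Total = 21×6 + 20×8 + 11×10 + 10×2 = 416.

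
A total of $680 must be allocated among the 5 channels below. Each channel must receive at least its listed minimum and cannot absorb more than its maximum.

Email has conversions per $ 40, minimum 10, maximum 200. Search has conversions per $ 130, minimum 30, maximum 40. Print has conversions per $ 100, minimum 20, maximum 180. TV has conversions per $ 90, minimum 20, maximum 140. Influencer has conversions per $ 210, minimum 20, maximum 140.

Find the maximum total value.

Meeting every minimum uses 10+30+20+20+20 = 100 $, leaving 580.
Rank by conversions per $: Influencer 210 > Search 130 > Print 100 > TV 90 > Email 40.
Influencer takes 120 more to reach its cap of 140 — 460 left.
Search takes 10 more to reach its cap of 40 — 450 left.
Give Print 160 more to hit its cap of 180 — 290 left.
TV takes 120 more to reach its cap of 140 — 170 left.
Email: +170 (room for 190) → 180. Pool exhausted.
Total = 40×180 + 130×40 + 100×180 + 90×140 + 210×140 = 72400.

72400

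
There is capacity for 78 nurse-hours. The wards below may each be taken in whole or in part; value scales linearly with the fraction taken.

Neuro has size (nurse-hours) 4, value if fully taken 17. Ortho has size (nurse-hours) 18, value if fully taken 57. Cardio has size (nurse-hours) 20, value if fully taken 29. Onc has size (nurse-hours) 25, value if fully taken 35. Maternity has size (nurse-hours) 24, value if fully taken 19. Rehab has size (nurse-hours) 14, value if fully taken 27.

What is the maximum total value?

160.8

Best value per unit of size first: Neuro 17/4≈4.25, Ortho 57/18≈3.17, Rehab 27/14≈1.93, Cardio 29/20≈1.45, Onc 35/25≈1.4, Maternity 19/24≈0.792.
All 4 nurse-hours of Neuro fit (value 17) — 74 remain.
All 18 nurse-hours of Ortho fit (value 57) — 56 remain.
Take all of Rehab (14 nurse-hours, value 27) — 42 nurse-hours left.
All 20 nurse-hours of Cardio fit (value 29) — 22 remain.
Fill the last 22 nurse-hours with part of Onc: 22/25 of it earns 30.8.
Total value = 160.8.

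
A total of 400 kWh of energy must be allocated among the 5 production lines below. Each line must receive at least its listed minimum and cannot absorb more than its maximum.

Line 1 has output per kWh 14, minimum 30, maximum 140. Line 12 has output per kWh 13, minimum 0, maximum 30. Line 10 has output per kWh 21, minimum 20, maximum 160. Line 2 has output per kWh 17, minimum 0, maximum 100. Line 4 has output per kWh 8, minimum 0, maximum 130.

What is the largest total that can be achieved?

7020

Meeting every minimum uses 30+0+20+0+0 = 50 kWh, leaving 350.
Highest output per kWh first: Line 10 21 > Line 2 17 > Line 1 14 > Line 12 13 > Line 4 8.
Give Line 10 140 more to hit its cap of 160 → 210 left.
Give Line 2 100 more to hit its cap of 100 → 110 left.
Line 1: +110 to 140 (cap) → 0 left.
Total = 14×140 + 21×160 + 17×100 = 7020.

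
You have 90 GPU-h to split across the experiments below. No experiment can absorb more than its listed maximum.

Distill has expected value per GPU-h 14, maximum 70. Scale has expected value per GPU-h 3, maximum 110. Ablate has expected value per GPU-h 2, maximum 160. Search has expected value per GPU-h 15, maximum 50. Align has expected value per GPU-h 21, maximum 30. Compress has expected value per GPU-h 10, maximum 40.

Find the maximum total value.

Order the experiments by expected value per GPU-h: Align 21 > Search 15 > Distill 14 > Compress 10 > Scale 3 > Ablate 2.
Align takes 30 to reach its cap of 30 → 60 left.
Give Search 50 to hit its cap of 50 → 10 left.
Distill: +10 (room for 70) → 10. Pool exhausted.
Total = 14×10 + 15×50 + 21×30 = 1520.

1520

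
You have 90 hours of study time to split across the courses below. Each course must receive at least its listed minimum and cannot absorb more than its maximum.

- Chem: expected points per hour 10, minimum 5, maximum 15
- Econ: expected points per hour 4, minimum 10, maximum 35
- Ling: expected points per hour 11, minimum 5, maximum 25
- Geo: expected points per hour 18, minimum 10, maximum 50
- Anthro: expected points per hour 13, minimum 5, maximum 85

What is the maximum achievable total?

Meeting every minimum uses 5+10+5+10+5 = 35 hours, leaving 55.
Highest expected points per hour first: Geo 18 > Anthro 13 > Ling 11 > Chem 10 > Econ 4.
Geo: +40 to 50 (cap) — 15 left.
Anthro: +15 (room for 80) → 20. Pool exhausted.
Total = 10×5 + 4×10 + 11×5 + 18×50 + 13×20 = 1305.

1305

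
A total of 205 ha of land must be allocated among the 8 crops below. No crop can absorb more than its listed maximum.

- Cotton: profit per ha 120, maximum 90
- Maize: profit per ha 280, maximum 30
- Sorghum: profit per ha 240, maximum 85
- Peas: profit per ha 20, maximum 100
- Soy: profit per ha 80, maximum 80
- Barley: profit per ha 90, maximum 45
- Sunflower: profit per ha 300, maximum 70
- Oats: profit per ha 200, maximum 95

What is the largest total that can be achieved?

53800

Rank by profit per ha: Sunflower 300 > Maize 280 > Sorghum 240 > Oats 200 > Cotton 120 > Barley 90 > Soy 80 > Peas 20.
Sunflower: +70 to 70 (cap) — 135 left.
Maize takes 30 to reach its cap of 30 — 105 left.
Give Sorghum 85 to hit its cap of 85 — 20 left.
Oats has room for 95 but only 20 remain, so it gets 20.
Total = 280×30 + 240×85 + 300×70 + 200×20 = 53800.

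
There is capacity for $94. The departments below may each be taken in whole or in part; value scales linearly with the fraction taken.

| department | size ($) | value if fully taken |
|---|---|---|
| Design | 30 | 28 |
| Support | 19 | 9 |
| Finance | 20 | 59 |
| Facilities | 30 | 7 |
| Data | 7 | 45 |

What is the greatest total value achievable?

145.2

Sort by value density: Data 45/7≈6.43, Finance 59/20≈2.95, Design 28/30≈0.933, Support 9/19≈0.474, Facilities 7/30≈0.233.
Data: take in full, 7 $ for value 45 — 87 left.
All 20 $ of Finance fit (value 59) — 67 remain.
Design: take in full, 30 $ for value 28 — 37 left.
Support: take in full, 19 $ for value 9 — 18 left.
18 $ left: a 18/30 share of Facilities gives 7×18/30 = 4.2.
Total value = 145.2.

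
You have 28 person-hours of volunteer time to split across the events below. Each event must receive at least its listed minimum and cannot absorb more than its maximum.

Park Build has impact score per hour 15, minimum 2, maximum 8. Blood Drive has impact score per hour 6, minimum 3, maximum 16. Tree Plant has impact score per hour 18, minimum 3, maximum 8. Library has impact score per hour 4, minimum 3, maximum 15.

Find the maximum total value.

330

Meeting every minimum uses 2+3+3+3 = 11 person-hours, leaving 17.
Highest impact score per hour first: Tree Plant 18 > Park Build 15 > Blood Drive 6 > Library 4.
Give Tree Plant 5 more to hit its cap of 8 ; 12 left.
Park Build: +6 to 8 (cap) ; 6 left.
Only 6 left; Blood Drive takes them to reach 9.
Total = 15×8 + 6×9 + 18×8 + 4×3 = 330.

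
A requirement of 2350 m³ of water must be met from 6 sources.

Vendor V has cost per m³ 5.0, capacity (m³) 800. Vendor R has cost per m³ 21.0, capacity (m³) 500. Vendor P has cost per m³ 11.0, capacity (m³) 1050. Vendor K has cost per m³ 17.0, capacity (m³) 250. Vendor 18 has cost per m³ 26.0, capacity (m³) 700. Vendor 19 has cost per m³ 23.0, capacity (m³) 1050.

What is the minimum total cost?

25050

Cheapest first:
Vendor V (5.0): use full 800 ; 1550 m³ to go.
Vendor P (11.0): use full 1050 ; 500 m³ to go.
Vendor K (17.0): use full 250 ; 250 m³ to go.
Take 250 from Vendor R at 21.0 to finish.
Vendor 19, Vendor 18: unused.
Cost = 800×5.0 + 1050×11.0 + 250×17.0 + 250×21.0 = 25050.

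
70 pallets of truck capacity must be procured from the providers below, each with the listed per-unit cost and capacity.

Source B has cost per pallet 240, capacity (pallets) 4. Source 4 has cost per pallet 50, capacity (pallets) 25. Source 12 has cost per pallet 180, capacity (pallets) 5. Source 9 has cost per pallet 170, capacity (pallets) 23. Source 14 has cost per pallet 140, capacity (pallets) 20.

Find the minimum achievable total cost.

8320

Cheapest first:
Source 4 at 50: take all 25 pallets ; 45 still needed.
Source 14 (140): use full 20 ; 25 pallets to go.
Take 23 from Source 9 at 170 ; need 2 more.
Source 12 at 180: take 2 of its 5 ; requirement met.
Source B: unused.
Cost = 25×50 + 20×140 + 23×170 + 2×180 = 8320.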